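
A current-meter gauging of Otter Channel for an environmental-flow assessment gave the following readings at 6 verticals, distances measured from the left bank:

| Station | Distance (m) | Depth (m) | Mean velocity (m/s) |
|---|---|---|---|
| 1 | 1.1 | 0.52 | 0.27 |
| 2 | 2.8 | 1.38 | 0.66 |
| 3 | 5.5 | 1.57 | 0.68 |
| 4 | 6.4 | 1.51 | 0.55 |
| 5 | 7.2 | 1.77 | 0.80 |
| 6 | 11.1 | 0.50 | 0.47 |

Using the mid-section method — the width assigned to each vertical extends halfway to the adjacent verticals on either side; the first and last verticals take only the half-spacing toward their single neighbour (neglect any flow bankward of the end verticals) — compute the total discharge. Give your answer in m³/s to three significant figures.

8.54 m³/s

w_1 = (2.8 − 1.1)/2 = 0.85 m; q_1 = 0.27 × 0.52 × 0.85 = 0.1193 m³/s
w_2 = (5.5 − 1.1)/2 = 2.2 m; q_2 = 0.66 × 1.38 × 2.2 = 2.004 m³/s
w_3 = (6.4 − 2.8)/2 = 1.8 m; q_3 = 0.68 × 1.57 × 1.8 = 1.922 m³/s
w_4 = (7.2 − 5.5)/2 = 0.85 m; q_4 = 0.55 × 1.51 × 0.85 = 0.7059 m³/s
w_5 = (11.1 − 6.4)/2 = 2.35 m; q_5 = 0.80 × 1.77 × 2.35 = 3.328 m³/s
w_6 = (11.1 − 7.2)/2 = 1.95 m; q_6 = 0.47 × 0.50 × 1.95 = 0.4583 m³/s
Q = Σ qᵢ = 8.537 m³/s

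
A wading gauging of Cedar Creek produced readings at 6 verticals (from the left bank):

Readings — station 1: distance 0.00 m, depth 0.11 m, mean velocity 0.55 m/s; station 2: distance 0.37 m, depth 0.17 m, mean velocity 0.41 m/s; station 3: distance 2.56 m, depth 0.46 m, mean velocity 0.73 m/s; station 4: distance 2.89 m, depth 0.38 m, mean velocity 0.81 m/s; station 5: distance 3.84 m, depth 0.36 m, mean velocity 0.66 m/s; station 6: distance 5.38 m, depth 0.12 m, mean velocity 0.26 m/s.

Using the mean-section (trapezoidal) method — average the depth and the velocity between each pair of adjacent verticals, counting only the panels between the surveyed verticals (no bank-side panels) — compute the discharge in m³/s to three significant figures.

0.953 m³/s

Panel 1-2: Δb = 0.37 m, d̄ = (0.11+0.17)/2 = 0.14, v̄ = (0.55+0.41)/2 = 0.48 → q = 0.37×0.14×0.48 = 0.02486 m³/s
Panel 2-3: Δb = 2.19 m, d̄ = (0.17+0.46)/2 = 0.315, v̄ = (0.41+0.73)/2 = 0.57 → q = 2.19×0.315×0.57 = 0.3932 m³/s
Panel 3-4: Δb = 0.33 m, d̄ = (0.46+0.38)/2 = 0.42, v̄ = (0.73+0.81)/2 = 0.77 → q = 0.33×0.42×0.77 = 0.1067 m³/s
Panel 4-5: Δb = 0.95 m, d̄ = (0.38+0.36)/2 = 0.37, v̄ = (0.81+0.66)/2 = 0.735 → q = 0.95×0.37×0.735 = 0.2584 m³/s
Panel 5-6: Δb = 1.54 m, d̄ = (0.36+0.12)/2 = 0.24, v̄ = (0.66+0.26)/2 = 0.46 → q = 1.54×0.24×0.46 = 0.1700 m³/s
Q = Σ q = 0.9532 m³/s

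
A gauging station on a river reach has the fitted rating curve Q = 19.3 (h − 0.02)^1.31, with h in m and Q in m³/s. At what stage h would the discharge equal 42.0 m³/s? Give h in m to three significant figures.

1.83 m

h − h₀ = (Q/C)^(1/b) = (42.0/19.3)^(1/1.31) = 1.810 m
h = 0.02 + 1.810 = 1.830 m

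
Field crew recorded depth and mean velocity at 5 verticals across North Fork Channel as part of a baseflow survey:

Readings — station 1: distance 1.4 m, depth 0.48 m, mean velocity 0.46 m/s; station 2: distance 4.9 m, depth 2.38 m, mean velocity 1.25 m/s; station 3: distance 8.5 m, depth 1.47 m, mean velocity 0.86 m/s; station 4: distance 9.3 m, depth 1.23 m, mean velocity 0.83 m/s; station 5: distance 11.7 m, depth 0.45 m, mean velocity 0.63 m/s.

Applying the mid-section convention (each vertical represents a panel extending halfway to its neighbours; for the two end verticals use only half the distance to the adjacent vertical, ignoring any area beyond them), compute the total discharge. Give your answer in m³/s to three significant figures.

15.7 m³/s

w_1 = (4.9 − 1.4)/2 = 1.75 m; q_1 = 0.46 × 0.48 × 1.75 = 0.3864 m³/s
w_2 = (8.5 − 1.4)/2 = 3.55 m; q_2 = 1.25 × 2.38 × 3.55 = 10.56 m³/s
w_3 = (9.3 − 4.9)/2 = 2.2 m; q_3 = 0.86 × 1.47 × 2.2 = 2.781 m³/s
w_4 = (11.7 − 8.5)/2 = 1.6 m; q_4 = 0.83 × 1.23 × 1.6 = 1.633 m³/s
w_5 = (11.7 − 9.3)/2 = 1.2 m; q_5 = 0.63 × 0.45 × 1.2 = 0.3402 m³/s
Q = Σ qᵢ = 15.70 m³/s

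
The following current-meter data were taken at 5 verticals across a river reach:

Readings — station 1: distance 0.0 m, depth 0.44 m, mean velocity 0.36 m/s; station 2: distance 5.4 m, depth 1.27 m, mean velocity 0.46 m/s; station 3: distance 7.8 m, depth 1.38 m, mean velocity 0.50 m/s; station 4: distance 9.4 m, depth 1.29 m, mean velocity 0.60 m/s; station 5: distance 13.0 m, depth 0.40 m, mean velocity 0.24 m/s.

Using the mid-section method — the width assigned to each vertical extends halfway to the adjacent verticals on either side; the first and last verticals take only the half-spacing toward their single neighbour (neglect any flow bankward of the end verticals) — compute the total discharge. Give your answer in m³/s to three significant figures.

w_1 = (5.4 − 0.0)/2 = 2.7 m; q_1 = 0.36 × 0.44 × 2.7 = 0.4277 m³/s
w_2 = (7.8 − 0.0)/2 = 3.9 m; q_2 = 0.46 × 1.27 × 3.9 = 2.278 m³/s
w_3 = (9.4 − 5.4)/2 = 2 m; q_3 = 0.50 × 1.38 × 2 = 1.380 m³/s
w_4 = (13.0 − 7.8)/2 = 2.6 m; q_4 = 0.60 × 1.29 × 2.6 = 2.012 m³/s
w_5 = (13.0 − 9.4)/2 = 1.8 m; q_5 = 0.24 × 0.40 × 1.8 = 0.1728 m³/s
Q = Σ qᵢ = 6.271 m³/s

6.27 m³/s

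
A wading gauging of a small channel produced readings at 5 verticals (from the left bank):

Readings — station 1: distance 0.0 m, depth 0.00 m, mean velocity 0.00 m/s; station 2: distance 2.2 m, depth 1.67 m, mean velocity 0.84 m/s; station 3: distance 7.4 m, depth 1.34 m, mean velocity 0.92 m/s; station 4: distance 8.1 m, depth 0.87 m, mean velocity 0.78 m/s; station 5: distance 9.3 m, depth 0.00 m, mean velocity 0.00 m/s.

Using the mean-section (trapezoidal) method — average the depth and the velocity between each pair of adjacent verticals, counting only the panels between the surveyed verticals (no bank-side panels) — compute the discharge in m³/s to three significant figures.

Panel 1-2: Δb = 2.2 m, d̄ = (0.00+1.67)/2 = 0.835, v̄ = (0.00+0.84)/2 = 0.42 → q = 2.2×0.835×0.42 = 0.7715 m³/s
Panel 2-3: Δb = 5.2 m, d̄ = (1.67+1.34)/2 = 1.505, v̄ = (0.84+0.92)/2 = 0.88 → q = 5.2×1.505×0.88 = 6.887 m³/s
Panel 3-4: Δb = 0.7 m, d̄ = (1.34+0.87)/2 = 1.105, v̄ = (0.92+0.78)/2 = 0.85 → q = 0.7×1.105×0.85 = 0.6575 m³/s
Panel 4-5: Δb = 1.2 m, d̄ = (0.87+0.00)/2 = 0.435, v̄ = (0.78+0.00)/2 = 0.39 → q = 1.2×0.435×0.39 = 0.2036 m³/s
Q = Σ q = 8.519 m³/s

8.52 m³/s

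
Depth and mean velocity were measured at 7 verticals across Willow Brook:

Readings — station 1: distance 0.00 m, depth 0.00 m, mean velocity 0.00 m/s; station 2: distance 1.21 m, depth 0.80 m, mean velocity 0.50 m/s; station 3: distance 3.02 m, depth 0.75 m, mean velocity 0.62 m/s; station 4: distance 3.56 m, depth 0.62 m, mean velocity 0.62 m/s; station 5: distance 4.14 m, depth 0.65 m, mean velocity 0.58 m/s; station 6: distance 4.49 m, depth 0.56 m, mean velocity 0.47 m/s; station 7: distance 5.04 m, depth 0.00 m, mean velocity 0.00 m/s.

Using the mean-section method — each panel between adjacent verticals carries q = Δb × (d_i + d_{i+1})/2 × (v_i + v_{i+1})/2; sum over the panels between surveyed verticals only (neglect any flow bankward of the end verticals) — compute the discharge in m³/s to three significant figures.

1.50 m³/s

Panel 1-2: Δb = 1.21 m, d̄ = (0.00+0.80)/2 = 0.4, v̄ = (0.00+0.50)/2 = 0.25 → q = 1.21×0.4×0.25 = 0.1210 m³/s
Panel 2-3: Δb = 1.81 m, d̄ = (0.80+0.75)/2 = 0.775, v̄ = (0.50+0.62)/2 = 0.56 → q = 1.81×0.775×0.56 = 0.7855 m³/s
Panel 3-4: Δb = 0.54 m, d̄ = (0.75+0.62)/2 = 0.685, v̄ = (0.62+0.62)/2 = 0.62 → q = 0.54×0.685×0.62 = 0.2293 m³/s
Panel 4-5: Δb = 0.58 m, d̄ = (0.62+0.65)/2 = 0.635, v̄ = (0.62+0.58)/2 = 0.6 → q = 0.58×0.635×0.6 = 0.2210 m³/s
Panel 5-6: Δb = 0.35 m, d̄ = (0.65+0.56)/2 = 0.605, v̄ = (0.58+0.47)/2 = 0.525 → q = 0.35×0.605×0.525 = 0.1112 m³/s
Panel 6-7: Δb = 0.55 m, d̄ = (0.56+0.00)/2 = 0.28, v̄ = (0.47+0.00)/2 = 0.235 → q = 0.55×0.28×0.235 = 0.03619 m³/s
Q = Σ q = 1.504 m³/s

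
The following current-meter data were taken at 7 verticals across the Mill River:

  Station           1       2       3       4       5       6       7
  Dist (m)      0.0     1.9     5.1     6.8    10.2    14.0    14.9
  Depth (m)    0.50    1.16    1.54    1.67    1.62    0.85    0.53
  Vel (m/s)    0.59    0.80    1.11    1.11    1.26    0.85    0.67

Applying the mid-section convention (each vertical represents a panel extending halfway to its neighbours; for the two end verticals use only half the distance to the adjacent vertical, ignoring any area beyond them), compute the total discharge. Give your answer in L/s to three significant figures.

20800 L/s

w_1 = (1.9 − 0.0)/2 = 0.95 m; q_1 = 0.59 × 0.50 × 0.95 = 0.2803 m³/s
w_2 = (5.1 − 0.0)/2 = 2.55 m; q_2 = 0.80 × 1.16 × 2.55 = 2.366 m³/s
w_3 = (6.8 − 1.9)/2 = 2.45 m; q_3 = 1.11 × 1.54 × 2.45 = 4.188 m³/s
w_4 = (10.2 − 5.1)/2 = 2.55 m; q_4 = 1.11 × 1.67 × 2.55 = 4.727 m³/s
w_5 = (14.0 − 6.8)/2 = 3.6 m; q_5 = 1.26 × 1.62 × 3.6 = 7.348 m³/s
w_6 = (14.9 − 10.2)/2 = 2.35 m; q_6 = 0.85 × 0.85 × 2.35 = 1.698 m³/s
w_7 = (14.9 − 14.0)/2 = 0.45 m; q_7 = 0.67 × 0.53 × 0.45 = 0.1598 m³/s
Q = Σ qᵢ = 20.77 m³/s
= 20.77 × 1000 = 20770 L/s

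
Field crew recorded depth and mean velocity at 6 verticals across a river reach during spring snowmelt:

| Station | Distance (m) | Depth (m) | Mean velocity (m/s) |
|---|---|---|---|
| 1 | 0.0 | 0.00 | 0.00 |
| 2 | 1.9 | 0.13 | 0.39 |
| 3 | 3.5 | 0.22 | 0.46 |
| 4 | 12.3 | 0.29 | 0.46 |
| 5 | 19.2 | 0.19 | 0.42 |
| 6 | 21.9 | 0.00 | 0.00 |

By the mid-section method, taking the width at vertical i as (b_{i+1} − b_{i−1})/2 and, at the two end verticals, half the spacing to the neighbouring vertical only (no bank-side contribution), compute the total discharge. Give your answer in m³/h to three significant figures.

7360 m³/h

w_2 = (3.5 − 0.0)/2 = 1.75 m; q_2 = 0.39 × 0.13 × 1.75 = 0.08873 m³/s
w_3 = (12.3 − 1.9)/2 = 5.2 m; q_3 = 0.46 × 0.22 × 5.2 = 0.5262 m³/s
w_4 = (19.2 − 3.5)/2 = 7.85 m; q_4 = 0.46 × 0.29 × 7.85 = 1.047 m³/s
w_5 = (21.9 − 12.3)/2 = 4.8 m; q_5 = 0.42 × 0.19 × 4.8 = 0.3830 m³/s
Stations 1, 6 contribute zero (depth or velocity is 0).
Q = Σ qᵢ = 2.045 m³/s
= 2.045 × 3600 = 7363 m³/h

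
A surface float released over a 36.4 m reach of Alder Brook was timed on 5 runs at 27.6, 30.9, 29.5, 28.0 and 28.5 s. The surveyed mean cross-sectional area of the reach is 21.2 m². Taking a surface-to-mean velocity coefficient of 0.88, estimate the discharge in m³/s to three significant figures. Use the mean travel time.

23.5 m³/s

t̄ = (27.6 + 30.9 + 29.5 + 28.0 + 28.5) / 5 = 28.9 s
v_surface = L / t̄ = 36.4 / 28.9 = 1.260 m/s
v_mean = 0.88 × 1.260 = 1.108 m/s
Q = A × v_mean = 21.2 × 1.108 = 23.50 m³/s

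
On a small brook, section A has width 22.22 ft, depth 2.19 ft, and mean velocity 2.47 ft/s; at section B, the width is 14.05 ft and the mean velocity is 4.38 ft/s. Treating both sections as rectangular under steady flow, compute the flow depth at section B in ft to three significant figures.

1.95 ft

Q = A₁V₁ = (22.22×2.19) × 2.47 = 120.2 ft³/s
d₂ = Q/(b₂ V₂) = 120.2/(14.05×4.38) = 1.953 ft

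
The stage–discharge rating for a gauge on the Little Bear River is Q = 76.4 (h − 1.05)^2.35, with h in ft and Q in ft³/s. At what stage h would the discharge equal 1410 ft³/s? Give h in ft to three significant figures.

4.51 ft

h − h₀ = (Q/C)^(1/b) = (1410/76.4)^(1/2.35) = 3.458 ft
h = 1.05 + 3.458 = 4.508 ft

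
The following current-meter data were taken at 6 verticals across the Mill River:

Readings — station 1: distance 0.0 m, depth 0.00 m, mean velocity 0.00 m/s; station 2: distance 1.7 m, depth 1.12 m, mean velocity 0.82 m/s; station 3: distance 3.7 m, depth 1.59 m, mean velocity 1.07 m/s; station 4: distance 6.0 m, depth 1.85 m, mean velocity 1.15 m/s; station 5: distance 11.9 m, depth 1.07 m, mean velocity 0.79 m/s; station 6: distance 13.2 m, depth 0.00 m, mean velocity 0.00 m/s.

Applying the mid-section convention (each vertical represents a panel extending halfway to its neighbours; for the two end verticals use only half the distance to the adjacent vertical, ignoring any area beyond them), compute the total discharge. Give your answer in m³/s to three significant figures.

w_2 = (3.7 − 0.0)/2 = 1.85 m; q_2 = 0.82 × 1.12 × 1.85 = 1.699 m³/s
w_3 = (6.0 − 1.7)/2 = 2.15 m; q_3 = 1.07 × 1.59 × 2.15 = 3.658 m³/s
w_4 = (11.9 − 3.7)/2 = 4.1 m; q_4 = 1.15 × 1.85 × 4.1 = 8.723 m³/s
w_5 = (13.2 − 6.0)/2 = 3.6 m; q_5 = 0.79 × 1.07 × 3.6 = 3.043 m³/s
Stations 1, 6 contribute zero (depth or velocity is 0).
Q = Σ qᵢ = 17.12 m³/s

17.1 m³/s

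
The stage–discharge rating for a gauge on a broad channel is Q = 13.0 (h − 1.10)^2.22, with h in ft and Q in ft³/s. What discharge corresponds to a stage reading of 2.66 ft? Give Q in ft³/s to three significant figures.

34.9 ft³/s

Q = 13.0 × (2.66 − 1.10)^2.22 = 13.0 × 1.56^2.22 = 34.89 ft³/s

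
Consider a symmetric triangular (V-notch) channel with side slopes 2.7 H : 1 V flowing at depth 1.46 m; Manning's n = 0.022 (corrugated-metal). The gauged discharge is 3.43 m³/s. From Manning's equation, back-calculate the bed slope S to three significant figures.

A = z·y² = 2.7×1.46² = 5.755 m²
P = 2y√(1+z²) = 2×1.46×√(1+2.7²) = 8.407 m
R = A/P = 5.755/8.407 = 0.6846 m
S = (Q·n / (1·A·R^(2/3)))² = (3.43×0.022 / (1×5.755×0.7767))² = 0.0002849

0.000285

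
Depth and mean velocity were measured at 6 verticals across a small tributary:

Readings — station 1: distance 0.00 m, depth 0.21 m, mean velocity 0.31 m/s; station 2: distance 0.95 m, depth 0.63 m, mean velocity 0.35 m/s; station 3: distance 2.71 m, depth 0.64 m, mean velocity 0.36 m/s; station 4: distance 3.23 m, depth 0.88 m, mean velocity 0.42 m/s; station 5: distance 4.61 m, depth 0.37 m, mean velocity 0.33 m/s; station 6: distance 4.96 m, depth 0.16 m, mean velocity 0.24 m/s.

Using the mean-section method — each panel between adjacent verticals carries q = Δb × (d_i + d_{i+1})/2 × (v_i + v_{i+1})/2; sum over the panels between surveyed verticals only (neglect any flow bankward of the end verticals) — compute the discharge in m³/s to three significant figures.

1.03 m³/s

Panel 1-2: Δb = 0.95 m, d̄ = (0.21+0.63)/2 = 0.42, v̄ = (0.31+0.35)/2 = 0.33 → q = 0.95×0.42×0.33 = 0.1317 m³/s
Panel 2-3: Δb = 1.76 m, d̄ = (0.63+0.64)/2 = 0.635, v̄ = (0.35+0.36)/2 = 0.355 → q = 1.76×0.635×0.355 = 0.3967 m³/s
Panel 3-4: Δb = 0.52 m, d̄ = (0.64+0.88)/2 = 0.76, v̄ = (0.36+0.42)/2 = 0.39 → q = 0.52×0.76×0.39 = 0.1541 m³/s
Panel 4-5: Δb = 1.38 m, d̄ = (0.88+0.37)/2 = 0.625, v̄ = (0.42+0.33)/2 = 0.375 → q = 1.38×0.625×0.375 = 0.3234 m³/s
Panel 5-6: Δb = 0.35 m, d̄ = (0.37+0.16)/2 = 0.265, v̄ = (0.33+0.24)/2 = 0.285 → q = 0.35×0.265×0.285 = 0.02643 m³/s
Q = Σ q = 1.032 m³/s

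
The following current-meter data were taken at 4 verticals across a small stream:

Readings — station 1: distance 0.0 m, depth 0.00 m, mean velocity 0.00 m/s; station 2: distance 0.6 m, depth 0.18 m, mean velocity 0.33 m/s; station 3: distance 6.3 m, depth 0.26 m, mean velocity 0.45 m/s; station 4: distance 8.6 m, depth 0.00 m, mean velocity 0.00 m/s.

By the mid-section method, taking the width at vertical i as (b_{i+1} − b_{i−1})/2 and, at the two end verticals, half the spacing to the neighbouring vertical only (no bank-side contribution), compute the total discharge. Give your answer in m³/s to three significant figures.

0.655 m³/s

w_2 = (6.3 − 0.0)/2 = 3.15 m; q_2 = 0.33 × 0.18 × 3.15 = 0.1871 m³/s
w_3 = (8.6 − 0.6)/2 = 4 m; q_3 = 0.45 × 0.26 × 4 = 0.4680 m³/s
Stations 1, 4 contribute zero (depth or velocity is 0).
Q = Σ qᵢ = 0.6551 m³/s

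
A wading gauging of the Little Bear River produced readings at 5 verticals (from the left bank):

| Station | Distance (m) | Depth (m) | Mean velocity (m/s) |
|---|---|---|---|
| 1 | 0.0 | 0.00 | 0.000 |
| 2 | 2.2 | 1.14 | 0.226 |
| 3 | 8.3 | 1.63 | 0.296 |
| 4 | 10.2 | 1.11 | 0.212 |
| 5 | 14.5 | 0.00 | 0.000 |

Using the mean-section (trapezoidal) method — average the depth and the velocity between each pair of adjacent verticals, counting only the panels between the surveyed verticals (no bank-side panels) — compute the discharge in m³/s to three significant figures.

3.26 m³/s

Panel 1-2: Δb = 2.2 m, d̄ = (0.00+1.14)/2 = 0.57, v̄ = (0.000+0.226)/2 = 0.113 → q = 2.2×0.57×0.113 = 0.1417 m³/s
Panel 2-3: Δb = 6.1 m, d̄ = (1.14+1.63)/2 = 1.385, v̄ = (0.226+0.296)/2 = 0.261 → q = 6.1×1.385×0.261 = 2.205 m³/s
Panel 3-4: Δb = 1.9 m, d̄ = (1.63+1.11)/2 = 1.37, v̄ = (0.296+0.212)/2 = 0.254 → q = 1.9×1.37×0.254 = 0.6612 m³/s
Panel 4-5: Δb = 4.3 m, d̄ = (1.11+0.00)/2 = 0.555, v̄ = (0.212+0.000)/2 = 0.106 → q = 4.3×0.555×0.106 = 0.2530 m³/s
Q = Σ q = 3.261 m³/s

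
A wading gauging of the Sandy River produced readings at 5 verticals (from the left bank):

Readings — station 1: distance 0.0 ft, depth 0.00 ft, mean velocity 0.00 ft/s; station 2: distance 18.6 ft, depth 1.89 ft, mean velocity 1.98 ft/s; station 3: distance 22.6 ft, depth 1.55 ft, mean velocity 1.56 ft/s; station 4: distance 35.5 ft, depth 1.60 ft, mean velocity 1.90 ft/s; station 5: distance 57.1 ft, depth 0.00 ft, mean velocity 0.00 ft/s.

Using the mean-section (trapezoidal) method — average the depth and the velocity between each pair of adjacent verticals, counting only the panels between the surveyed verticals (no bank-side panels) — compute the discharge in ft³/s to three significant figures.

81.1 ft³/s

Panel 1-2: Δb = 18.6 ft, d̄ = (0.00+1.89)/2 = 0.945, v̄ = (0.00+1.98)/2 = 0.99 → q = 18.6×0.945×0.99 = 17.40 ft³/s
Panel 2-3: Δb = 4 ft, d̄ = (1.89+1.55)/2 = 1.72, v̄ = (1.98+1.56)/2 = 1.77 → q = 4×1.72×1.77 = 12.18 ft³/s
Panel 3-4: Δb = 12.9 ft, d̄ = (1.55+1.60)/2 = 1.575, v̄ = (1.56+1.90)/2 = 1.73 → q = 12.9×1.575×1.73 = 35.15 ft³/s
Panel 4-5: Δb = 21.6 ft, d̄ = (1.60+0.00)/2 = 0.8, v̄ = (1.90+0.00)/2 = 0.95 → q = 21.6×0.8×0.95 = 16.42 ft³/s
Q = Σ q = 81.14 ft³/s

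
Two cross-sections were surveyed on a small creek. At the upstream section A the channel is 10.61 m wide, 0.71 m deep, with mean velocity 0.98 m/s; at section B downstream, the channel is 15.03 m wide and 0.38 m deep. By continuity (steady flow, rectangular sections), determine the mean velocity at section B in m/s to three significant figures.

Q = A₁V₁ = (10.61×0.71) × 0.98 = 7.382 m³/s
A₂ = 15.03 × 0.38 = 5.711 m²
V₂ = Q/A₂ = 7.382/5.711 = 1.293 m/s

1.29 m/s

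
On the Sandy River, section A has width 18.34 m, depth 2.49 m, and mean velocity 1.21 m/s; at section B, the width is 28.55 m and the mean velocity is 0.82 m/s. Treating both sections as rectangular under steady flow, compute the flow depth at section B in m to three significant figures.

Q = A₁V₁ = (18.34×2.49) × 1.21 = 55.26 m³/s
d₂ = Q/(b₂ V₂) = 55.26/(28.55×0.82) = 2.360 m

2.36 m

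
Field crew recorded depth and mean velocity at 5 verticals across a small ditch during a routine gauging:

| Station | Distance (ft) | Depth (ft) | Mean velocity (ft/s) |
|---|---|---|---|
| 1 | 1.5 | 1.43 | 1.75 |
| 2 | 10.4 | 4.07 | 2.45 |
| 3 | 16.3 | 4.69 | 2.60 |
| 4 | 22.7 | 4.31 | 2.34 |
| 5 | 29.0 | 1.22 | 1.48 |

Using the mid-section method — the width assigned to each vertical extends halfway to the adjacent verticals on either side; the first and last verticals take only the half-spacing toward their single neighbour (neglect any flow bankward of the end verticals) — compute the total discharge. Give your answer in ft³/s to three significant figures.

230 ft³/s

w_1 = (10.4 − 1.5)/2 = 4.45 ft; q_1 = 1.75 × 1.43 × 4.45 = 11.14 ft³/s
w_2 = (16.3 − 1.5)/2 = 7.4 ft; q_2 = 2.45 × 4.07 × 7.4 = 73.79 ft³/s
w_3 = (22.7 − 10.4)/2 = 6.15 ft; q_3 = 2.60 × 4.69 × 6.15 = 74.99 ft³/s
w_4 = (29.0 − 16.3)/2 = 6.35 ft; q_4 = 2.34 × 4.31 × 6.35 = 64.04 ft³/s
w_5 = (29.0 − 22.7)/2 = 3.15 ft; q_5 = 1.48 × 1.22 × 3.15 = 5.688 ft³/s
Q = Σ qᵢ = 229.6 ft³/s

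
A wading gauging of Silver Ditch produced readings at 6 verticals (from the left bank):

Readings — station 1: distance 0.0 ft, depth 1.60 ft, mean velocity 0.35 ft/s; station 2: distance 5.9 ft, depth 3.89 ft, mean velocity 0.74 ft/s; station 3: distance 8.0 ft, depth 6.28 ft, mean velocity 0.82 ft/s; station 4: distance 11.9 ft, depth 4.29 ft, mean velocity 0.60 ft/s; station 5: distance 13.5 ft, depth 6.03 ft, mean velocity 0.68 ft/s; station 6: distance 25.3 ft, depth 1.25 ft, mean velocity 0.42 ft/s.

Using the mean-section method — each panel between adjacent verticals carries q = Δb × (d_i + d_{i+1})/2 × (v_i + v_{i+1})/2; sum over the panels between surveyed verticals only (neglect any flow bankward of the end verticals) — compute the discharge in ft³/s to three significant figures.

Panel 1-2: Δb = 5.9 ft, d̄ = (1.60+3.89)/2 = 2.745, v̄ = (0.35+0.74)/2 = 0.545 → q = 5.9×2.745×0.545 = 8.827 ft³/s
Panel 2-3: Δb = 2.1 ft, d̄ = (3.89+6.28)/2 = 5.085, v̄ = (0.74+0.82)/2 = 0.78 → q = 2.1×5.085×0.78 = 8.329 ft³/s
Panel 3-4: Δb = 3.9 ft, d̄ = (6.28+4.29)/2 = 5.285, v̄ = (0.82+0.60)/2 = 0.71 → q = 3.9×5.285×0.71 = 14.63 ft³/s
Panel 4-5: Δb = 1.6 ft, d̄ = (4.29+6.03)/2 = 5.16, v̄ = (0.60+0.68)/2 = 0.64 → q = 1.6×5.16×0.64 = 5.284 ft³/s
Panel 5-6: Δb = 11.8 ft, d̄ = (6.03+1.25)/2 = 3.64, v̄ = (0.68+0.42)/2 = 0.55 → q = 11.8×3.64×0.55 = 23.62 ft³/s
Q = Σ q = 60.70 ft³/s

60.7 ft³/s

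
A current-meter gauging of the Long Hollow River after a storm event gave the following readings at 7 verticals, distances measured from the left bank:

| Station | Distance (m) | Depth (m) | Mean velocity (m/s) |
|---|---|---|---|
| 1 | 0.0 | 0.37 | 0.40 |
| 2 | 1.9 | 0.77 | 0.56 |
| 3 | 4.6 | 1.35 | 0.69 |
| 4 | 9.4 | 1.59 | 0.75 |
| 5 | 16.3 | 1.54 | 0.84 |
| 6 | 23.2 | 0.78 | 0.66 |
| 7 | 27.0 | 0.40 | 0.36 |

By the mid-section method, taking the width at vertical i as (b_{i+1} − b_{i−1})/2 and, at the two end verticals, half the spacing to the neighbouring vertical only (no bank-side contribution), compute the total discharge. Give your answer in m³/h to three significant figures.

w_1 = (1.9 − 0.0)/2 = 0.95 m; q_1 = 0.40 × 0.37 × 0.95 = 0.1406 m³/s
w_2 = (4.6 − 0.0)/2 = 2.3 m; q_2 = 0.56 × 0.77 × 2.3 = 0.9918 m³/s
w_3 = (9.4 − 1.9)/2 = 3.75 m; q_3 = 0.69 × 1.35 × 3.75 = 3.493 m³/s
w_4 = (16.3 − 4.6)/2 = 5.85 m; q_4 = 0.75 × 1.59 × 5.85 = 6.976 m³/s
w_5 = (23.2 − 9.4)/2 = 6.9 m; q_5 = 0.84 × 1.54 × 6.9 = 8.926 m³/s
w_6 = (27.0 − 16.3)/2 = 5.35 m; q_6 = 0.66 × 0.78 × 5.35 = 2.754 m³/s
w_7 = (27.0 − 23.2)/2 = 1.9 m; q_7 = 0.36 × 0.40 × 1.9 = 0.2736 m³/s
Q = Σ qᵢ = 23.56 m³/s
= 23.56 × 3600 = 84800 m³/h

84800 m³/h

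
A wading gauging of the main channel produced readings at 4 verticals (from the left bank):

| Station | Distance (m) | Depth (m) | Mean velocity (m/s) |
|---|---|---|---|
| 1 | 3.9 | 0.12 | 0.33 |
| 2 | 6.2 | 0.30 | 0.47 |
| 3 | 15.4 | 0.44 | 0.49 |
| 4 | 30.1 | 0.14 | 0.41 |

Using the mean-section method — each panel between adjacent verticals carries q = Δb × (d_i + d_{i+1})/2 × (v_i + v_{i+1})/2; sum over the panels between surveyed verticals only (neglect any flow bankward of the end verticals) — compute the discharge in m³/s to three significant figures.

3.75 m³/s

Panel 1-2: Δb = 2.3 m, d̄ = (0.12+0.30)/2 = 0.21, v̄ = (0.33+0.47)/2 = 0.4 → q = 2.3×0.21×0.4 = 0.1932 m³/s
Panel 2-3: Δb = 9.2 m, d̄ = (0.30+0.44)/2 = 0.37, v̄ = (0.47+0.49)/2 = 0.48 → q = 9.2×0.37×0.48 = 1.634 m³/s
Panel 3-4: Δb = 14.7 m, d̄ = (0.44+0.14)/2 = 0.29, v̄ = (0.49+0.41)/2 = 0.45 → q = 14.7×0.29×0.45 = 1.918 m³/s
Q = Σ q = 3.745 m³/s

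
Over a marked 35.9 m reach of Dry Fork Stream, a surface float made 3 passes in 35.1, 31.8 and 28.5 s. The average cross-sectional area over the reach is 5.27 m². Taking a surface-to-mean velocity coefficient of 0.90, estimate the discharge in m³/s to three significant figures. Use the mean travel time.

5.35 m³/s

t̄ = (35.1 + 31.8 + 28.5) / 3 = 31.8 s
v_surface = L / t̄ = 35.9 / 31.8 = 1.129 m/s
v_mean = 0.90 × 1.129 = 1.016 m/s
Q = A × v_mean = 5.27 × 1.016 = 5.355 m³/s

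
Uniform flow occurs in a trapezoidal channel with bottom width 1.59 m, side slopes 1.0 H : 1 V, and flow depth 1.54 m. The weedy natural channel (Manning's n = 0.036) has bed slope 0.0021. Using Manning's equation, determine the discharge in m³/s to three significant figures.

5.33 m³/s

A = (b + z·y)·y = (1.59 + 1.0×1.54)×1.54 = 4.820 m²
P = b + 2y√(1+z²) = 1.59 + 2×1.54×√(1+1.0²) = 5.946 m
R = A/P = 4.820/5.946 = 0.8107 m
Q = (1/n)·A·R^(2/3)·S^(1/2) = (1/0.036) × 4.820 × 0.8107^(2/3) × 0.0021^(1/2) = 5.335 m³/s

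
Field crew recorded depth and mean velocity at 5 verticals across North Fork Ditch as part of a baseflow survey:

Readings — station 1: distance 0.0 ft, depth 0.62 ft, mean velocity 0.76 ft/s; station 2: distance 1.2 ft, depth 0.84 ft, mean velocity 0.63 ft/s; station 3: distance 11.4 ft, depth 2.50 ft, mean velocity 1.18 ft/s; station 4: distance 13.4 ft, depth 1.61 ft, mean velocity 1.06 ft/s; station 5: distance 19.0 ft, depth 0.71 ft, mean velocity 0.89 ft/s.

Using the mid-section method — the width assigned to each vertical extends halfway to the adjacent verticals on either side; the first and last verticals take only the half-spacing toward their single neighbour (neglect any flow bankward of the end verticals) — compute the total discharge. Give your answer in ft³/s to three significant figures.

w_1 = (1.2 − 0.0)/2 = 0.6 ft; q_1 = 0.76 × 0.62 × 0.6 = 0.2827 ft³/s
w_2 = (11.4 − 0.0)/2 = 5.7 ft; q_2 = 0.63 × 0.84 × 5.7 = 3.016 ft³/s
w_3 = (13.4 − 1.2)/2 = 6.1 ft; q_3 = 1.18 × 2.50 × 6.1 = 18.00 ft³/s
w_4 = (19.0 − 11.4)/2 = 3.8 ft; q_4 = 1.06 × 1.61 × 3.8 = 6.485 ft³/s
w_5 = (19.0 − 13.4)/2 = 2.8 ft; q_5 = 0.89 × 0.71 × 2.8 = 1.769 ft³/s
Q = Σ qᵢ = 29.55 ft³/s

29.5 ft³/s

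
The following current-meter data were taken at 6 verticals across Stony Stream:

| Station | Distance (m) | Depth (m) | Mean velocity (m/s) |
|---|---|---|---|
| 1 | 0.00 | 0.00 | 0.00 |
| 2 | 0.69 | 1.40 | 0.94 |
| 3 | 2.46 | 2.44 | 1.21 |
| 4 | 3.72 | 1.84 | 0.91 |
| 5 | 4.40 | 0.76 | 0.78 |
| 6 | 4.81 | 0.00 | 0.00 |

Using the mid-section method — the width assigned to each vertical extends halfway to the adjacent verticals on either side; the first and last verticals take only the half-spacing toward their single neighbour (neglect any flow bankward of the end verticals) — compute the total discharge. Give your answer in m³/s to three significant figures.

w_2 = (2.46 − 0.00)/2 = 1.23 m; q_2 = 0.94 × 1.40 × 1.23 = 1.619 m³/s
w_3 = (3.72 − 0.69)/2 = 1.515 m; q_3 = 1.21 × 2.44 × 1.515 = 4.473 m³/s
w_4 = (4.40 − 2.46)/2 = 0.97 m; q_4 = 0.91 × 1.84 × 0.97 = 1.624 m³/s
w_5 = (4.81 − 3.72)/2 = 0.545 m; q_5 = 0.78 × 0.76 × 0.545 = 0.3231 m³/s
Stations 1, 6 contribute zero (depth or velocity is 0).
Q = Σ qᵢ = 8.039 m³/s

8.04 m³/s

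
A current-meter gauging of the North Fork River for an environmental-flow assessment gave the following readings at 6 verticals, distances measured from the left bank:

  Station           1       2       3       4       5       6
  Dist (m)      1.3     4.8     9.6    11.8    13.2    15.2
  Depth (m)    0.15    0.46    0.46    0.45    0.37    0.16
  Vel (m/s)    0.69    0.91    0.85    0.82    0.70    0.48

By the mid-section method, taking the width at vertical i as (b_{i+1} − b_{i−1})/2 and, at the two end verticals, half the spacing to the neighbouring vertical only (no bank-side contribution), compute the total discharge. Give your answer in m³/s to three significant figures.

w_1 = (4.8 − 1.3)/2 = 1.75 m; q_1 = 0.69 × 0.15 × 1.75 = 0.1811 m³/s
w_2 = (9.6 − 1.3)/2 = 4.15 m; q_2 = 0.91 × 0.46 × 4.15 = 1.737 m³/s
w_3 = (11.8 − 4.8)/2 = 3.5 m; q_3 = 0.85 × 0.46 × 3.5 = 1.369 m³/s
w_4 = (13.2 − 9.6)/2 = 1.8 m; q_4 = 0.82 × 0.45 × 1.8 = 0.6642 m³/s
w_5 = (15.2 − 11.8)/2 = 1.7 m; q_5 = 0.70 × 0.37 × 1.7 = 0.4403 m³/s
w_6 = (15.2 − 13.2)/2 = 1 m; q_6 = 0.48 × 0.16 × 1 = 0.07680 m³/s
Q = Σ qᵢ = 4.468 m³/s

4.47 m³/s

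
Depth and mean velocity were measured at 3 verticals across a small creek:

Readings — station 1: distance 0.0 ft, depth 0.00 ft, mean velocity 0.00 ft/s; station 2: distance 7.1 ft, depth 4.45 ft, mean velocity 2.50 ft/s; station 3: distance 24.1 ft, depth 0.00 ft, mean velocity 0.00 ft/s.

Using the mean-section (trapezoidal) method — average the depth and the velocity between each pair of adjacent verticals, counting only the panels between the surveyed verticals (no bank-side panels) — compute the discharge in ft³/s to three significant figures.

Panel 1-2: Δb = 7.1 ft, d̄ = (0.00+4.45)/2 = 2.225, v̄ = (0.00+2.50)/2 = 1.25 → q = 7.1×2.225×1.25 = 19.75 ft³/s
Panel 2-3: Δb = 17 ft, d̄ = (4.45+0.00)/2 = 2.225, v̄ = (2.50+0.00)/2 = 1.25 → q = 17×2.225×1.25 = 47.28 ft³/s
Q = Σ q = 67.03 ft³/s

67.0 ft³/s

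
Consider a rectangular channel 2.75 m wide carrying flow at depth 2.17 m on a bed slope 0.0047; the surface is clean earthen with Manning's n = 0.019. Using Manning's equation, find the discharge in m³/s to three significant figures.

A = b·y = 2.75 × 2.17 = 5.968 m²
P = b + 2y = 2.75 + 2×2.17 = 7.090 m
R = A/P = 5.968/7.090 = 0.8417 m
Q = (1/n)·A·R^(2/3)·S^(1/2) = (1/0.019) × 5.968 × 0.8417^(2/3) × 0.0047^(1/2) = 19.19 m³/s

19.2 m³/s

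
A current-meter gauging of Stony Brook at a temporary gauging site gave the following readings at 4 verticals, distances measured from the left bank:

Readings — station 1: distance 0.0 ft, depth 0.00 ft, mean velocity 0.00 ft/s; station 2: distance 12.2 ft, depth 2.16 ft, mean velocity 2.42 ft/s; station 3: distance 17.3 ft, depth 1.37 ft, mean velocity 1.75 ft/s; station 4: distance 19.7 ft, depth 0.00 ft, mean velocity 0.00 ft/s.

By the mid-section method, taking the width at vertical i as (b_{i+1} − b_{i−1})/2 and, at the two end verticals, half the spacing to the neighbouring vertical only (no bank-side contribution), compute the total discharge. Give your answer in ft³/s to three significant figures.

54.2 ft³/s

w_2 = (17.3 − 0.0)/2 = 8.65 ft; q_2 = 2.42 × 2.16 × 8.65 = 45.22 ft³/s
w_3 = (19.7 − 12.2)/2 = 3.75 ft; q_3 = 1.75 × 1.37 × 3.75 = 8.991 ft³/s
Stations 1, 4 contribute zero (depth or velocity is 0).
Q = Σ qᵢ = 54.21 ft³/s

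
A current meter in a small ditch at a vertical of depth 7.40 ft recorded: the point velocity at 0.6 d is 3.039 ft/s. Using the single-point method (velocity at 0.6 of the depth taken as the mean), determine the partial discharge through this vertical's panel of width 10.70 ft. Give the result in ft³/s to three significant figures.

v̄ = v₀.₆ = 3.039 ft/s
q = v̄ × d × w = 3.039 × 7.40 × 10.70 = 240.6 ft³/s

241 ft³/s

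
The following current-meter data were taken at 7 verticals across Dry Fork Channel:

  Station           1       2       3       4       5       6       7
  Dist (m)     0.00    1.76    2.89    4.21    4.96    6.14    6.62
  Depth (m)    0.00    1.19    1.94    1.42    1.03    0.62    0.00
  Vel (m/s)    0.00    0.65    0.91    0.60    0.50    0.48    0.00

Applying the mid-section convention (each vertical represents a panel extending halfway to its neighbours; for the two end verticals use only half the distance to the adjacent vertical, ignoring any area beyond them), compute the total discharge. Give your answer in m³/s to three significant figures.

w_2 = (2.89 − 0.00)/2 = 1.445 m; q_2 = 0.65 × 1.19 × 1.445 = 1.118 m³/s
w_3 = (4.21 − 1.76)/2 = 1.225 m; q_3 = 0.91 × 1.94 × 1.225 = 2.163 m³/s
w_4 = (4.96 − 2.89)/2 = 1.035 m; q_4 = 0.60 × 1.42 × 1.035 = 0.8818 m³/s
w_5 = (6.14 − 4.21)/2 = 0.965 m; q_5 = 0.50 × 1.03 × 0.965 = 0.4970 m³/s
w_6 = (6.62 − 4.96)/2 = 0.83 m; q_6 = 0.48 × 0.62 × 0.83 = 0.2470 m³/s
Stations 1, 7 contribute zero (depth or velocity is 0).
Q = Σ qᵢ = 4.906 m³/s

4.91 m³/s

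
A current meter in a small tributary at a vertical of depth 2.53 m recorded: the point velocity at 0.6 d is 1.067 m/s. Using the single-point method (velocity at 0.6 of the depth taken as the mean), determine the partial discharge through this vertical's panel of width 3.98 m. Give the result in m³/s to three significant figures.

v̄ = v₀.₆ = 1.067 m/s
q = v̄ × d × w = 1.067 × 2.53 × 3.98 = 10.74 m³/s

10.7 m³/s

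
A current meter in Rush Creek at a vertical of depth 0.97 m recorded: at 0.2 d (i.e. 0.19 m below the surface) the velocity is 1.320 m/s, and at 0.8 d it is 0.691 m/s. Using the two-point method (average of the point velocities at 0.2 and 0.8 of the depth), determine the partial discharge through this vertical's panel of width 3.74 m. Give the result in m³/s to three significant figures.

3.65 m³/s

v̄ = (1.320 + 0.691) / 2 = 1.006 m/s
q = v̄ × d × w = 1.006 × 0.97 × 3.74 = 3.648 m³/s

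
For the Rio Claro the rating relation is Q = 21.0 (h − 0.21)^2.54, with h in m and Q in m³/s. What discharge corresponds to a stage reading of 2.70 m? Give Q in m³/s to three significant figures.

213 m³/s

Q = 21.0 × (2.70 − 0.21)^2.54 = 21.0 × 2.49^2.54 = 213.1 m³/s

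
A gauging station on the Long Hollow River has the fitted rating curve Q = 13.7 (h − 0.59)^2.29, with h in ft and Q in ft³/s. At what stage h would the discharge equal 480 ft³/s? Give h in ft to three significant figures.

5.32 ft

h − h₀ = (Q/C)^(1/b) = (480/13.7)^(1/2.29) = 4.726 ft
h = 0.59 + 4.726 = 5.316 ft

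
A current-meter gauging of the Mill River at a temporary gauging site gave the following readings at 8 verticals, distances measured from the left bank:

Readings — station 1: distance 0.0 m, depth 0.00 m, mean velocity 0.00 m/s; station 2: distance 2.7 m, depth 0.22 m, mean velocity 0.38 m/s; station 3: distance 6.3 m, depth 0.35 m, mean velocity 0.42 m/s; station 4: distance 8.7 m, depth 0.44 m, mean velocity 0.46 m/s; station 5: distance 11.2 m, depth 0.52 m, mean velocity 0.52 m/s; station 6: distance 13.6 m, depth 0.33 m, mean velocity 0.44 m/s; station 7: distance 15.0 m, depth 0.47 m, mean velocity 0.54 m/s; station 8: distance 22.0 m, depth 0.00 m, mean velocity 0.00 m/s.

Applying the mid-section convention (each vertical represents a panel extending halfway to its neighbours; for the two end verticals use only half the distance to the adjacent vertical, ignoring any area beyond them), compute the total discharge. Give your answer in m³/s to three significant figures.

w_2 = (6.3 − 0.0)/2 = 3.15 m; q_2 = 0.38 × 0.22 × 3.15 = 0.2633 m³/s
w_3 = (8.7 − 2.7)/2 = 3 m; q_3 = 0.42 × 0.35 × 3 = 0.4410 m³/s
w_4 = (11.2 − 6.3)/2 = 2.45 m; q_4 = 0.46 × 0.44 × 2.45 = 0.4959 m³/s
w_5 = (13.6 − 8.7)/2 = 2.45 m; q_5 = 0.52 × 0.52 × 2.45 = 0.6625 m³/s
w_6 = (15.0 − 11.2)/2 = 1.9 m; q_6 = 0.44 × 0.33 × 1.9 = 0.2759 m³/s
w_7 = (22.0 − 13.6)/2 = 4.2 m; q_7 = 0.54 × 0.47 × 4.2 = 1.066 m³/s
Stations 1, 8 contribute zero (depth or velocity is 0).
Q = Σ qᵢ = 3.205 m³/s

3.20 m³/s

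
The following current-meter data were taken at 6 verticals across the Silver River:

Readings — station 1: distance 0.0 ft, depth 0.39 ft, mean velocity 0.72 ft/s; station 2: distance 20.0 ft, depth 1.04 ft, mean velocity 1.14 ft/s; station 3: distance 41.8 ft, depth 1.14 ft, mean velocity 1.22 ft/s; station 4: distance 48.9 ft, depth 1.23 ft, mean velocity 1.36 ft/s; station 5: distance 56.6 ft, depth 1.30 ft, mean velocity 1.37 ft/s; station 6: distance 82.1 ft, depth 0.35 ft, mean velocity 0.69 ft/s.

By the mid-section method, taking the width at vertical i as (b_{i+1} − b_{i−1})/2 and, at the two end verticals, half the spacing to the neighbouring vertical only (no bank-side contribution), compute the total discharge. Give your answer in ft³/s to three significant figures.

92.7 ft³/s

w_1 = (20.0 − 0.0)/2 = 10 ft; q_1 = 0.72 × 0.39 × 10 = 2.808 ft³/s
w_2 = (41.8 − 0.0)/2 = 20.9 ft; q_2 = 1.14 × 1.04 × 20.9 = 24.78 ft³/s
w_3 = (48.9 − 20.0)/2 = 14.45 ft; q_3 = 1.22 × 1.14 × 14.45 = 20.10 ft³/s
w_4 = (56.6 − 41.8)/2 = 7.4 ft; q_4 = 1.36 × 1.23 × 7.4 = 12.38 ft³/s
w_5 = (82.1 − 48.9)/2 = 16.6 ft; q_5 = 1.37 × 1.30 × 16.6 = 29.56 ft³/s
w_6 = (82.1 − 56.6)/2 = 12.75 ft; q_6 = 0.69 × 0.35 × 12.75 = 3.079 ft³/s
Q = Σ qᵢ = 92.71 ft³/s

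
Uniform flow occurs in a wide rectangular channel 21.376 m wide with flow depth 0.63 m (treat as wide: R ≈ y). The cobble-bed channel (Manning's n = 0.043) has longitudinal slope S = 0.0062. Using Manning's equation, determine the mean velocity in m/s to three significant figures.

1.35 m/s

A = b·y = 21.376 × 0.63 = 13.47 m²
Wide channel: R ≈ y = 0.63 m
Q = (1/n)·A·R^(2/3)·S^(1/2) = (1/0.043) × 13.47 × 0.6300^(2/3) × 0.0062^(1/2) = 18.12 m³/s
V = Q/A = 18.12/13.47 = 1.346 m/s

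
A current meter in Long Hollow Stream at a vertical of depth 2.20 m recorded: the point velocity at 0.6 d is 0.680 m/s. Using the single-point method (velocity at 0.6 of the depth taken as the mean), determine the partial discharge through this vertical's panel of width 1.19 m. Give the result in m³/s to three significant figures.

1.78 m³/s

v̄ = v₀.₆ = 0.680 m/s
q = v̄ × d × w = 0.6800 × 2.20 × 1.19 = 1.780 m³/s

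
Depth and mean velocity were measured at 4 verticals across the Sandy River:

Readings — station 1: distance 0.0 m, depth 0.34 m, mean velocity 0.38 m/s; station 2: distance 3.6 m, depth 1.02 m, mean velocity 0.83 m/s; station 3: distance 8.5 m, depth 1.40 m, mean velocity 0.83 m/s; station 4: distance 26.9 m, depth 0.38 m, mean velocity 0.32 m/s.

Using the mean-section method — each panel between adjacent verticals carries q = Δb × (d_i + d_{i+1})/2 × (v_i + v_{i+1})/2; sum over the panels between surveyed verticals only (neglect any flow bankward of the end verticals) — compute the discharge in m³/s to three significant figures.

15.8 m³/s

Panel 1-2: Δb = 3.6 m, d̄ = (0.34+1.02)/2 = 0.68, v̄ = (0.38+0.83)/2 = 0.605 → q = 3.6×0.68×0.605 = 1.481 m³/s
Panel 2-3: Δb = 4.9 m, d̄ = (1.02+1.40)/2 = 1.21, v̄ = (0.83+0.83)/2 = 0.83 → q = 4.9×1.21×0.83 = 4.921 m³/s
Panel 3-4: Δb = 18.4 m, d̄ = (1.40+0.38)/2 = 0.89, v̄ = (0.83+0.32)/2 = 0.575 → q = 18.4×0.89×0.575 = 9.416 m³/s
Q = Σ q = 15.82 m³/s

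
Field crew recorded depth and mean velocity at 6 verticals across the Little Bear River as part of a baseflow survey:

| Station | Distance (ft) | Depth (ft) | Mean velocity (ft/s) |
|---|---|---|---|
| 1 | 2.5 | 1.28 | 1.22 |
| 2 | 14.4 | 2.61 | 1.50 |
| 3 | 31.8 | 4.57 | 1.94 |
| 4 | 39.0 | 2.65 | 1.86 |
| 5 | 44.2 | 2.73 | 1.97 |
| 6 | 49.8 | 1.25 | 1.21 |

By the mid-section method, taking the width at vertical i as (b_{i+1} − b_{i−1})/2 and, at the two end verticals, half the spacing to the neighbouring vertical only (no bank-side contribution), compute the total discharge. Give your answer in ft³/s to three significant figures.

w_1 = (14.4 − 2.5)/2 = 5.95 ft; q_1 = 1.22 × 1.28 × 5.95 = 9.292 ft³/s
w_2 = (31.8 − 2.5)/2 = 14.65 ft; q_2 = 1.50 × 2.61 × 14.65 = 57.35 ft³/s
w_3 = (39.0 − 14.4)/2 = 12.3 ft; q_3 = 1.94 × 4.57 × 12.3 = 109.0 ft³/s
w_4 = (44.2 − 31.8)/2 = 6.2 ft; q_4 = 1.86 × 2.65 × 6.2 = 30.56 ft³/s
w_5 = (49.8 − 39.0)/2 = 5.4 ft; q_5 = 1.97 × 2.73 × 5.4 = 29.04 ft³/s
w_6 = (49.8 − 44.2)/2 = 2.8 ft; q_6 = 1.21 × 1.25 × 2.8 = 4.235 ft³/s
Q = Σ qᵢ = 239.5 ft³/s

240 ft³/s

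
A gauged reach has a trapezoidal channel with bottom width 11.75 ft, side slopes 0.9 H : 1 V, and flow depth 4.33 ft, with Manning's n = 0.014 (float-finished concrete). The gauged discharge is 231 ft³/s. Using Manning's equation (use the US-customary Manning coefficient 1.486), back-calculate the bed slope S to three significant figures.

0.000250

A = (b + z·y)·y = (11.75 + 0.9×4.33)×4.33 = 67.75 ft²
P = b + 2y√(1+z²) = 11.75 + 2×4.33×√(1+0.9²) = 23.40 ft
R = A/P = 67.75/23.40 = 2.895 ft
S = (Q·n / (1.486·A·R^(2/3)))² = (231×0.014 / (1.486×67.75×2.031))² = 0.0002500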